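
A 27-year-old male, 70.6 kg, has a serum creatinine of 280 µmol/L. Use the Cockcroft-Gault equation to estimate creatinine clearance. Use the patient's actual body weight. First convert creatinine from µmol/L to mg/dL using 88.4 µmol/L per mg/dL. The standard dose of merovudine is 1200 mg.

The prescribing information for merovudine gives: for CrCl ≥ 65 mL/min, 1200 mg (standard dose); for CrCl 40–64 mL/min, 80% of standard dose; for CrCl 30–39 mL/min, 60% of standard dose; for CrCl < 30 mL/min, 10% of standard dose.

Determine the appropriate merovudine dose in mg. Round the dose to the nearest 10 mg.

720 mg

SCr = 280 / 88.4 = 3.167 mg/dL
CrCl = (140 − 27) × 70.6 / (72 × 3.167) = 7977.8 / 228.02 ≈ 35.0 mL/min
CrCl ≈ 35 mL/min → bracket 30–39 mL/min.
60% of 1200 mg = 720 mg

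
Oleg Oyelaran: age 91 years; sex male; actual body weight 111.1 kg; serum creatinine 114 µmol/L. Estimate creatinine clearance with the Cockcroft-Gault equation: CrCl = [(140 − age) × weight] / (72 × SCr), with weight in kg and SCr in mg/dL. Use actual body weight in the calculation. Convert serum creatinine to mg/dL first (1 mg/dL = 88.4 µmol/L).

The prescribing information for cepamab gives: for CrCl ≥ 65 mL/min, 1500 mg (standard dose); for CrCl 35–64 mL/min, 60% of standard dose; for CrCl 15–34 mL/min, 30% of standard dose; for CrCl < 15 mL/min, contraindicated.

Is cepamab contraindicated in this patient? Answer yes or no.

SCr = 114 / 88.4 = 1.29 mg/dL
CrCl = (140 − 91) × 111.1 / (72 × 1.29) = 5443.9 / 92.88 ≈ 58.6 mL/min
CrCl ≈ 59 mL/min, which is ≥ 15 mL/min.

no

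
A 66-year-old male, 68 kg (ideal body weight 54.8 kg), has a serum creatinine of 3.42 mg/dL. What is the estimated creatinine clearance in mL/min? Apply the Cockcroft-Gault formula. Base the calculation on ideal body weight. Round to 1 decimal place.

16.5 mL/min

CrCl = (140 − 66) × 54.8 / (72 × 3.42) = 4055.2 / 246.24 ≈ 16.5 mL/min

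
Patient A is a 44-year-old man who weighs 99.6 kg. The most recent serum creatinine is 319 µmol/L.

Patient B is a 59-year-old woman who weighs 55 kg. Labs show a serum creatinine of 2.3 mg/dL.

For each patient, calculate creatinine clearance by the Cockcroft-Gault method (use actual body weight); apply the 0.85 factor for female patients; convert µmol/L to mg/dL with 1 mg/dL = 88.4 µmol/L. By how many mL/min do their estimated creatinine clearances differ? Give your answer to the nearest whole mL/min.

14 mL/min

Patient A: SCr = 319 / 88.4 = 3.609 mg/dL
Patient A: CrCl = (140 − 44) × 99.6 / (72 × 3.609) = 9561.6 / 259.85 ≈ 36.8 mL/min
Patient B: CrCl = (140 − 59) × 55 / (72 × 2.3) × 0.85 = 4455.0 / 165.60 × 0.85 ≈ 22.9 mL/min
|36.8 − 22.9| = 13.9 mL/min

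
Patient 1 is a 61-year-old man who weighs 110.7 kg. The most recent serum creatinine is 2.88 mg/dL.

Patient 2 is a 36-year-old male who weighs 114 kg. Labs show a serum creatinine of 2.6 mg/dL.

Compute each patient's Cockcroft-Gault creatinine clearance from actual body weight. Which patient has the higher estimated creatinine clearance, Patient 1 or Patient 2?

Patient 2

Patient 1: CrCl = (140 − 61) × 110.7 / (72 × 2.88) = 8745.3 / 207.36 ≈ 42.2 mL/min
Patient 2: CrCl = (140 − 36) × 114 / (72 × 2.6) = 11856.0 / 187.20 ≈ 63.3 mL/min
42.2 vs 63.3 mL/min → Patient 2 is higher.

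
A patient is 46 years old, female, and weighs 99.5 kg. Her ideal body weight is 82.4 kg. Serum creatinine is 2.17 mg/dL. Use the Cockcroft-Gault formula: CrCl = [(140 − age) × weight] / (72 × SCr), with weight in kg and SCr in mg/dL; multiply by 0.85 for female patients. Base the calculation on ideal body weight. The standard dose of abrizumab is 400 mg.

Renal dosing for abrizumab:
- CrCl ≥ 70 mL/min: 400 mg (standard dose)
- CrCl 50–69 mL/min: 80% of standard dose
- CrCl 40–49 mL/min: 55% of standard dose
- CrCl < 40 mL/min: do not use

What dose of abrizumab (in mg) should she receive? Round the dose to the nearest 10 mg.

220 mg

CrCl = (140 − 46) × 82.4 / (72 × 2.17) × 0.85 = 7745.6 / 156.24 × 0.85 ≈ 42.1 mL/min
CrCl ≈ 42 mL/min → bracket 40–49 mL/min.
55% of 400 mg = 220 mg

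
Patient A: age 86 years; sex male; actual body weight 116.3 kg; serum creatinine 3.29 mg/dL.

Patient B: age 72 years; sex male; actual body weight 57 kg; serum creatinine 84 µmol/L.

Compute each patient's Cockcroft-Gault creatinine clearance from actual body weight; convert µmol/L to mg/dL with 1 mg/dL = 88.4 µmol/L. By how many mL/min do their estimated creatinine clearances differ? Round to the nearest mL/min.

30 mL/min

Patient A: CrCl = (140 − 86) × 116.3 / (72 × 3.29) = 6280.2 / 236.88 ≈ 26.5 mL/min
Patient B: SCr = 84 / 88.4 = 0.95 mg/dL
Patient B: CrCl = (140 − 72) × 57 / (72 × 0.95) = 3876.0 / 68.40 ≈ 56.7 mL/min
|26.5 − 56.7| = 30.2 mL/min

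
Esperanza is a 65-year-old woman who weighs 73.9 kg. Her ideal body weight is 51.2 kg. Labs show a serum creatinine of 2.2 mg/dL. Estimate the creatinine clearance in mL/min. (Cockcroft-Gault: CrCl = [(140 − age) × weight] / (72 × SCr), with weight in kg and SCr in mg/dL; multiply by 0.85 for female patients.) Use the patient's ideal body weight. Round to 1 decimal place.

20.6 mL/min

CrCl = (140 − 65) × 51.2 / (72 × 2.2) × 0.85 = 3840.0 / 158.40 × 0.85 ≈ 20.6 mL/min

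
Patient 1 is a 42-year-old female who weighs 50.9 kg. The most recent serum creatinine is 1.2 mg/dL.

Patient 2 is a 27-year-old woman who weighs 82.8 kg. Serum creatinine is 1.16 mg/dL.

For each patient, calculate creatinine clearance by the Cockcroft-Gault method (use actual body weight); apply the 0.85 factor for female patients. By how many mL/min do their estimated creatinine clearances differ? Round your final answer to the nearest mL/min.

46 mL/min

Patient 1: CrCl = (140 − 42) × 50.9 / (72 × 1.2) × 0.85 = 4988.2 / 86.40 × 0.85 ≈ 49.1 mL/min
Patient 2: CrCl = (140 − 27) × 82.8 / (72 × 1.16) × 0.85 = 9356.4 / 83.52 × 0.85 ≈ 95.2 mL/min
|49.1 − 95.2| = 46.1 mL/min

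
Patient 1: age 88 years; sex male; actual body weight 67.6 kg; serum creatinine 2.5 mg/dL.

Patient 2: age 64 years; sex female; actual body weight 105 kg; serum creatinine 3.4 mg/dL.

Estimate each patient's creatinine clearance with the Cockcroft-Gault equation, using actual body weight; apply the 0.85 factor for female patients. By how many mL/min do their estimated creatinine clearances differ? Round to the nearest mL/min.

8 mL/min

Patient 1: CrCl = (140 − 88) × 67.6 / (72 × 2.5) = 3515.2 / 180.00 ≈ 19.5 mL/min
Patient 2: CrCl = (140 − 64) × 105 / (72 × 3.4) × 0.85 = 7980.0 / 244.80 × 0.85 ≈ 27.7 mL/min
|19.5 − 27.7| = 8.2 mL/min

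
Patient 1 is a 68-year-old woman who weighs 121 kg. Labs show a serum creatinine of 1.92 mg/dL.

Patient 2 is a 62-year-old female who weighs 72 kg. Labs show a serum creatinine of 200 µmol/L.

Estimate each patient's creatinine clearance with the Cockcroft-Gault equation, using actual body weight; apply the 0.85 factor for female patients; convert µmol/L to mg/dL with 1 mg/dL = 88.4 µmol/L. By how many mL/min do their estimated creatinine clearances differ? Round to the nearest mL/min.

Patient 1: CrCl = (140 − 68) × 121 / (72 × 1.92) × 0.85 = 8712.0 / 138.24 × 0.85 ≈ 53.6 mL/min
Patient 2: SCr = 200 / 88.4 = 2.262 mg/dL
Patient 2: CrCl = (140 − 62) × 72 / (72 × 2.262) × 0.85 = 5616.0 / 162.86 × 0.85 ≈ 29.3 mL/min
|53.6 − 29.3| = 24.3 mL/min

24 mL/min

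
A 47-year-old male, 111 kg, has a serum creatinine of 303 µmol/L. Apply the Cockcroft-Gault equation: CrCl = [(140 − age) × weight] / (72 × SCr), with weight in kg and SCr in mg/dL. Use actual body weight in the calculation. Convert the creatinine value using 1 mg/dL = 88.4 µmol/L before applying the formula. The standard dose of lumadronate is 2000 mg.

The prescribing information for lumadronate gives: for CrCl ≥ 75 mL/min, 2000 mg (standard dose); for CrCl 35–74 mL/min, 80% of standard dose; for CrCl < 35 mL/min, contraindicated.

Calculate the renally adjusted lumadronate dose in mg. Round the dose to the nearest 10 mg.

SCr = 303 / 88.4 = 3.428 mg/dL
CrCl = (140 − 47) × 111 / (72 × 3.428) = 10323.0 / 246.82 ≈ 41.8 mL/min
CrCl ≈ 42 mL/min → bracket 35–74 mL/min.
80% of 2000 mg = 1600 mg

1600 mg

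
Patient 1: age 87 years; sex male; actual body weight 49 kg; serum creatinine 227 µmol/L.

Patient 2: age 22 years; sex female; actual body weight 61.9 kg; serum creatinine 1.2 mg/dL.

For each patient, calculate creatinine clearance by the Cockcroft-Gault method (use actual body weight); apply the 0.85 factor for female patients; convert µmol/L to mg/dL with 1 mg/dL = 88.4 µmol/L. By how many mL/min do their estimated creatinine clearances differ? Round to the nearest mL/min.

Patient 1: SCr = 227 / 88.4 = 2.568 mg/dL
Patient 1: CrCl = (140 − 87) × 49 / (72 × 2.568) = 2597.0 / 184.90 ≈ 14.0 mL/min
Patient 2: CrCl = (140 − 22) × 61.9 / (72 × 1.2) × 0.85 = 7304.2 / 86.40 × 0.85 ≈ 71.9 mL/min
|14.0 − 71.9| = 57.9 mL/min

58 mL/min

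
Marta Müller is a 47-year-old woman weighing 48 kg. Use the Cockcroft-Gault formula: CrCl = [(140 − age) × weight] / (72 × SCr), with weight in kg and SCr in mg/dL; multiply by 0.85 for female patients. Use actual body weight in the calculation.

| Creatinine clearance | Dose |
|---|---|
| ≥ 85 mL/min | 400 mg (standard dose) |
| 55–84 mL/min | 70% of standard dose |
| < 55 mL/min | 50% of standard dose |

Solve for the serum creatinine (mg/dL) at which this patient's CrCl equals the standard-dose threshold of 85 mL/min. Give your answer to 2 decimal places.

Standard dose requires CrCl ≥ 85 mL/min.
Set (140 − 47) × 48 × 0.85 / (72 × SCr) = 85
SCr = (140 − 47) × 48 × 0.85 / (72 × 85) = 0.620 mg/dL

0.62 mg/dL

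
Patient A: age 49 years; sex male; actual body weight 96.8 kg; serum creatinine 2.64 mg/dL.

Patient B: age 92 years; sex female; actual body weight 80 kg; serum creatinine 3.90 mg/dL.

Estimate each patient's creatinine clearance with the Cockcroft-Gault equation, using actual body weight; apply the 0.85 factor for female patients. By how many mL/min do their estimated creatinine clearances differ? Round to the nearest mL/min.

35 mL/min

Patient A: CrCl = (140 − 49) × 96.8 / (72 × 2.64) = 8808.8 / 190.08 ≈ 46.3 mL/min
Patient B: CrCl = (140 − 92) × 80 / (72 × 3.9) × 0.85 = 3840.0 / 280.80 × 0.85 ≈ 11.6 mL/min
|46.3 − 11.6| = 34.7 mL/min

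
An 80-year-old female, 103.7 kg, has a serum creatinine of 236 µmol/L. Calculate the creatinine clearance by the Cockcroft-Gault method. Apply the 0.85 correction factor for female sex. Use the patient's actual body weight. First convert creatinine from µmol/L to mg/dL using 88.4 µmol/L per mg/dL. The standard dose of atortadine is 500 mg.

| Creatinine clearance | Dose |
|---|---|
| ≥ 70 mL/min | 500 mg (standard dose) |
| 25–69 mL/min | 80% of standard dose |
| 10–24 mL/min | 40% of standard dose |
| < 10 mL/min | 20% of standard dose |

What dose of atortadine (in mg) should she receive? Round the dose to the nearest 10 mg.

400 mg

SCr = 236 / 88.4 = 2.67 mg/dL
CrCl = (140 − 80) × 103.7 / (72 × 2.67) × 0.85 = 6222.0 / 192.24 × 0.85 ≈ 27.5 mL/min
CrCl ≈ 28 mL/min → bracket 25–69 mL/min.
80% of 500 mg = 400 mg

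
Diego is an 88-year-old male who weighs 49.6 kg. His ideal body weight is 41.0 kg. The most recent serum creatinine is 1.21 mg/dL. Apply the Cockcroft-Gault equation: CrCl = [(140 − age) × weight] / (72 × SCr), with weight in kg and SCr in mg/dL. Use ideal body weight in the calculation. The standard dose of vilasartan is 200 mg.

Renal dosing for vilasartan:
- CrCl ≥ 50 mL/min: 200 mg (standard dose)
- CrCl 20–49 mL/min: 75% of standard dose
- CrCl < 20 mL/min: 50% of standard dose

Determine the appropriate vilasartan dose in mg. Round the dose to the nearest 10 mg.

CrCl = (140 − 88) × 41 / (72 × 1.21) = 2132.0 / 87.12 ≈ 24.5 mL/min
CrCl ≈ 24 mL/min → bracket 20–49 mL/min.
75% of 200 mg = 150 mg

150 mg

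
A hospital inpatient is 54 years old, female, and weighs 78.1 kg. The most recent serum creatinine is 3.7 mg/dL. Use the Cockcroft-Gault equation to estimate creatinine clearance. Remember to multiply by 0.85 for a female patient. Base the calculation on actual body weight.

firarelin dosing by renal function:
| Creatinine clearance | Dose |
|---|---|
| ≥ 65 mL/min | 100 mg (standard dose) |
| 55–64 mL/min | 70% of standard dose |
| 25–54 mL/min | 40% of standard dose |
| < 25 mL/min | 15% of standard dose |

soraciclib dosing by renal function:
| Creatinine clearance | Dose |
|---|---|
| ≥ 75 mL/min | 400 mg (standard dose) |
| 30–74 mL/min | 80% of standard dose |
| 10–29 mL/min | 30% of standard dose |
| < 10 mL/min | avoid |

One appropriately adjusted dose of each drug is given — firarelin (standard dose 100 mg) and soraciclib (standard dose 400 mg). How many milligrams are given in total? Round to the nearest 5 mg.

CrCl = (140 − 54) × 78.1 / (72 × 3.7) × 0.85 = 6716.6 / 266.40 × 0.85 ≈ 21.4 mL/min
CrCl ≈ 21 mL/min.
firarelin: < 25 mL/min → 15% of 100 mg = 15 mg.
soraciclib: 10–29 mL/min → 30% of 400 mg = 120 mg.
Total = 15 + 120 = 135 mg.

135 mg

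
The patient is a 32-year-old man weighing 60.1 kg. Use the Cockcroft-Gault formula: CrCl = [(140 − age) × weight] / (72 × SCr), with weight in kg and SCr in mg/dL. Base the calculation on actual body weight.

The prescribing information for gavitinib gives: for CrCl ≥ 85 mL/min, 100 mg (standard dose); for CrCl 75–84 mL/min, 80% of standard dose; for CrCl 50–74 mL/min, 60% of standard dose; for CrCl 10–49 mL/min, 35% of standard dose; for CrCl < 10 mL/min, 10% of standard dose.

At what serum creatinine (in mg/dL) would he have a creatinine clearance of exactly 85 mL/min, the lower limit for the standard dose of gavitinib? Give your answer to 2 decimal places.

Standard dose requires CrCl ≥ 85 mL/min.
Set (140 − 32) × 60.1 / (72 × SCr) = 85
SCr = (140 − 32) × 60.1 / (72 × 85) = 1.061 mg/dL

1.06 mg/dL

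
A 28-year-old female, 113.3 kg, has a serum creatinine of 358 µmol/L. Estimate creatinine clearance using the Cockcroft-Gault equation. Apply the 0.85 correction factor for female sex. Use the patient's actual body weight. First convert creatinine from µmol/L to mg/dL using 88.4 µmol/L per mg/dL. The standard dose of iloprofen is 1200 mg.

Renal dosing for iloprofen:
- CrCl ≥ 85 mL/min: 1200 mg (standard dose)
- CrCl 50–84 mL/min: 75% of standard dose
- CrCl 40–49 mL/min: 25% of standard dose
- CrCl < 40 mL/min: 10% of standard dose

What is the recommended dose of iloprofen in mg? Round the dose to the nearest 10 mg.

120 mg

SCr = 358 / 88.4 = 4.05 mg/dL
CrCl = (140 − 28) × 113.3 / (72 × 4.05) × 0.85 = 12689.6 / 291.60 × 0.85 ≈ 37.0 mL/min
CrCl ≈ 37 mL/min → bracket < 40 mL/min.
10% of 1200 mg = 120 mg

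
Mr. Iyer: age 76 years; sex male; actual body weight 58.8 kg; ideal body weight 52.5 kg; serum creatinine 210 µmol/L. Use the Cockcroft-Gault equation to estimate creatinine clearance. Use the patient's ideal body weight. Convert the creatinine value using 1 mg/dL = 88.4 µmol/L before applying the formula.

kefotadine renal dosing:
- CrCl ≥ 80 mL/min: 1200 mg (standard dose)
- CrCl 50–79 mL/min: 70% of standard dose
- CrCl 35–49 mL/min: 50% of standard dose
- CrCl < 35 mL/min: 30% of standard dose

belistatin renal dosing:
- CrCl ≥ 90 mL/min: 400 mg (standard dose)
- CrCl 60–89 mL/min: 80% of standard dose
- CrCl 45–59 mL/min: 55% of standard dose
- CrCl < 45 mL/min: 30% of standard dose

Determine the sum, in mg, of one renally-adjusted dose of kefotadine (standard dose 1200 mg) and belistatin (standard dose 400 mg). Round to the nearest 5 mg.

480 mg

SCr = 210 / 88.4 = 2.376 mg/dL
CrCl = (140 − 76) × 52.5 / (72 × 2.376) = 3360.0 / 171.07 ≈ 19.6 mL/min
CrCl ≈ 20 mL/min.
kefotadine: < 35 mL/min → 30% of 1200 mg = 360 mg.
belistatin: < 45 mL/min → 30% of 400 mg = 120 mg.
Total = 360 + 120 = 480 mg.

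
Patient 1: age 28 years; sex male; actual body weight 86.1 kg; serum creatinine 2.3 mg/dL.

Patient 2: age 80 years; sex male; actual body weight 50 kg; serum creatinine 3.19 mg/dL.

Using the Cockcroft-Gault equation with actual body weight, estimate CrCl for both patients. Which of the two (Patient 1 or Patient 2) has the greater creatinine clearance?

Patient 1

Patient 1: CrCl = (140 − 28) × 86.1 / (72 × 2.3) = 9643.2 / 165.60 ≈ 58.2 mL/min
Patient 2: CrCl = (140 − 80) × 50 / (72 × 3.19) = 3000.0 / 229.68 ≈ 13.1 mL/min
58.2 vs 13.1 mL/min → Patient 1 is higher.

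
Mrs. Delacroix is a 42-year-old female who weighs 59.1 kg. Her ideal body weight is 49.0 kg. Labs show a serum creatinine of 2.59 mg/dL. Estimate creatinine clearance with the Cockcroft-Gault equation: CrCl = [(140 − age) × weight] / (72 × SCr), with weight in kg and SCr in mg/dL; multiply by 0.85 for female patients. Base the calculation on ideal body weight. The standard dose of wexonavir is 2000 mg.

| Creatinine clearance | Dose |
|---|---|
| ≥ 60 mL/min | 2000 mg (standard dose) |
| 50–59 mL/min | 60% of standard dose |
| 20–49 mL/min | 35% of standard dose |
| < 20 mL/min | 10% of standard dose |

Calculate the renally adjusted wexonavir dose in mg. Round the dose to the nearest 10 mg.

CrCl = (140 − 42) × 49 / (72 × 2.59) × 0.85 = 4802.0 / 186.48 × 0.85 ≈ 21.9 mL/min
CrCl ≈ 22 mL/min → bracket 20–49 mL/min.
35% of 2000 mg = 700 mg

700 mg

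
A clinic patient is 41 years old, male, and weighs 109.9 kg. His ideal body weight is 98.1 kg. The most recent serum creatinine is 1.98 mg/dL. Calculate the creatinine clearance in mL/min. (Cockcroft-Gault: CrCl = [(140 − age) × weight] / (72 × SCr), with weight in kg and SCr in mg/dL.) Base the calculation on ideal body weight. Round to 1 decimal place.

68.1 mL/min

CrCl = (140 − 41) × 98.1 / (72 × 1.98) = 9711.9 / 142.56 ≈ 68.1 mL/min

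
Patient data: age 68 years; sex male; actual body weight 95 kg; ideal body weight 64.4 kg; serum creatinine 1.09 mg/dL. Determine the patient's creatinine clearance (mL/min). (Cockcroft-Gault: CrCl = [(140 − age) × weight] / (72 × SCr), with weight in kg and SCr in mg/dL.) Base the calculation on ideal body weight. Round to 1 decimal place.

59.1 mL/min

CrCl = (140 − 68) × 64.4 / (72 × 1.09) = 4636.8 / 78.48 ≈ 59.1 mL/min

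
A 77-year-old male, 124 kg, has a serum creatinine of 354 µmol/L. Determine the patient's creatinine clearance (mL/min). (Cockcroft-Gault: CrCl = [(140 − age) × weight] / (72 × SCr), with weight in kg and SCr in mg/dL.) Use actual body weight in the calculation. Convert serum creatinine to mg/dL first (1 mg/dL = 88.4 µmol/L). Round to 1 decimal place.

27.1 mL/min

SCr = 354 / 88.4 = 4.005 mg/dL
CrCl = (140 − 77) × 124 / (72 × 4.005) = 7812.0 / 288.36 ≈ 27.1 mL/min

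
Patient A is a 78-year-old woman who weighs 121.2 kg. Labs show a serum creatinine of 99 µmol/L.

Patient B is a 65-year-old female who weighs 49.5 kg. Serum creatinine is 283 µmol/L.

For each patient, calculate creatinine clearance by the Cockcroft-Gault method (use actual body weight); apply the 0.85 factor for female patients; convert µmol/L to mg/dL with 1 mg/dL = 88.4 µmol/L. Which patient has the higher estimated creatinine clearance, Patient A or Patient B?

Patient A: SCr = 99 / 88.4 = 1.12 mg/dL
Patient A: CrCl = (140 − 78) × 121.2 / (72 × 1.12) × 0.85 = 7514.4 / 80.64 × 0.85 ≈ 79.2 mL/min
Patient B: SCr = 283 / 88.4 = 3.201 mg/dL
Patient B: CrCl = (140 − 65) × 49.5 / (72 × 3.201) × 0.85 = 3712.5 / 230.47 × 0.85 ≈ 13.7 mL/min
79.2 vs 13.7 mL/min → Patient A is higher.

Patient A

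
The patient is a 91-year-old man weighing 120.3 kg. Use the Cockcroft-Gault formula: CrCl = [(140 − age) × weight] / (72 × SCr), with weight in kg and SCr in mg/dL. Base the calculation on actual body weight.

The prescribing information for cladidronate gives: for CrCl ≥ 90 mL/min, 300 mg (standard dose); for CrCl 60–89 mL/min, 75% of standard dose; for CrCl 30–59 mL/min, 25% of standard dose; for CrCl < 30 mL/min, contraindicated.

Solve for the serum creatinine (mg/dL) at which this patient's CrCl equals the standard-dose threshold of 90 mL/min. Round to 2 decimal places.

0.91 mg/dL

Standard dose requires CrCl ≥ 90 mL/min.
Set (140 − 91) × 120.3 / (72 × SCr) = 90
SCr = (140 − 91) × 120.3 / (72 × 90) = 0.910 mg/dL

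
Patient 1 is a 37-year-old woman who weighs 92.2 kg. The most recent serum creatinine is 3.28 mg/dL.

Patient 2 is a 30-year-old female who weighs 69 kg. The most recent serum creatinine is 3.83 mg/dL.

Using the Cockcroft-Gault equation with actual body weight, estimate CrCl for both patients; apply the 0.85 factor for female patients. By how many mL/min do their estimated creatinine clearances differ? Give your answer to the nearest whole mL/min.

Patient 1: CrCl = (140 − 37) × 92.2 / (72 × 3.28) × 0.85 = 9496.6 / 236.16 × 0.85 ≈ 34.2 mL/min
Patient 2: CrCl = (140 − 30) × 69 / (72 × 3.83) × 0.85 = 7590.0 / 275.76 × 0.85 ≈ 23.4 mL/min
|34.2 − 23.4| = 10.8 mL/min

11 mL/min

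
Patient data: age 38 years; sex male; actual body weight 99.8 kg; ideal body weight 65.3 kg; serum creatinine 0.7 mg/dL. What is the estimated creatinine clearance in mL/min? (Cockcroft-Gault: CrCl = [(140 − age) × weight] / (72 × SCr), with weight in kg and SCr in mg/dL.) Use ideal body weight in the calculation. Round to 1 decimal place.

CrCl = (140 − 38) × 65.3 / (72 × 0.7) = 6660.6 / 50.40 ≈ 132.2 mL/min

132.2 mL/min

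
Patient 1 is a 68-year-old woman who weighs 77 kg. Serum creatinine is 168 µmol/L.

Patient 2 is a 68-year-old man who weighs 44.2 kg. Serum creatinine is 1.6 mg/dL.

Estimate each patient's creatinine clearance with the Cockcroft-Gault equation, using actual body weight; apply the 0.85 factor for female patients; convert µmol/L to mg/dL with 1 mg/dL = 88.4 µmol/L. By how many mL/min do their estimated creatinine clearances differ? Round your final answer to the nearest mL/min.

7 mL/min

Patient 1: SCr = 168 / 88.4 = 1.9 mg/dL
Patient 1: CrCl = (140 − 68) × 77 / (72 × 1.9) × 0.85 = 5544.0 / 136.80 × 0.85 ≈ 34.4 mL/min
Patient 2: CrCl = (140 − 68) × 44.2 / (72 × 1.6) = 3182.4 / 115.20 ≈ 27.6 mL/min
|34.4 − 27.6| = 6.8 mL/min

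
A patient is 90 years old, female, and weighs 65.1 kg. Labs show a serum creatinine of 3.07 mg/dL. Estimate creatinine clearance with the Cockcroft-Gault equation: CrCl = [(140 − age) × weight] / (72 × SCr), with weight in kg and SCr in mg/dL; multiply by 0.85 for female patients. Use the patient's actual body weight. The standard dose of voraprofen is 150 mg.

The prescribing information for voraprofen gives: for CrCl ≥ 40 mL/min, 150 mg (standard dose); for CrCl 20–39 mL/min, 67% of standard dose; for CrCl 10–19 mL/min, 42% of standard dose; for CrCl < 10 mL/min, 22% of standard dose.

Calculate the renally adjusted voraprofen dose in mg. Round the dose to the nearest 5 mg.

CrCl = (140 − 90) × 65.1 / (72 × 3.07) × 0.85 = 3255.0 / 221.04 × 0.85 ≈ 12.5 mL/min
CrCl ≈ 13 mL/min → bracket 10–19 mL/min.
42% of 150 mg = 63 mg → 65 mg

65 mg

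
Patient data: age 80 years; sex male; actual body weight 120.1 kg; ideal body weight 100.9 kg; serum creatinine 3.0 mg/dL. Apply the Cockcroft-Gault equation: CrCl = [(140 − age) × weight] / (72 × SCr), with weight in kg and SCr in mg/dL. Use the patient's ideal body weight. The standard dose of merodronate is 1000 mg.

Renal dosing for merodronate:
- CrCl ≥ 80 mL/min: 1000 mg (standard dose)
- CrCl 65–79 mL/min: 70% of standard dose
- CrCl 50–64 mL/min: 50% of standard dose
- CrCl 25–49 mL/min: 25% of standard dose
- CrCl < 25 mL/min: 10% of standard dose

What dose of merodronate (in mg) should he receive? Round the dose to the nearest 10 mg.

CrCl = (140 − 80) × 100.9 / (72 × 3) = 6054.0 / 216.00 ≈ 28.0 mL/min
CrCl ≈ 28 mL/min → bracket 25–49 mL/min.
25% of 1000 mg = 250 mg

250 mg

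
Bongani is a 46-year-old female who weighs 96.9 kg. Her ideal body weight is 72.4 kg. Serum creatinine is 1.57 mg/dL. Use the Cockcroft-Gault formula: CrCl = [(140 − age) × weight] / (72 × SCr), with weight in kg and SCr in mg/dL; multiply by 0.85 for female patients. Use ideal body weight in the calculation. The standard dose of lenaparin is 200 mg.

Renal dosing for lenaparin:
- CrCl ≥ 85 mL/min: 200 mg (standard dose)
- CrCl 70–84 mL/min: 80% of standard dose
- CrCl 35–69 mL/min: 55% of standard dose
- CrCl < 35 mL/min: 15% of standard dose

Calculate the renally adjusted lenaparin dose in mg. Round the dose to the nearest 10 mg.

CrCl = (140 − 46) × 72.4 / (72 × 1.57) × 0.85 = 6805.6 / 113.04 × 0.85 ≈ 51.2 mL/min
CrCl ≈ 51 mL/min → bracket 35–69 mL/min.
55% of 200 mg = 110 mg

110 mg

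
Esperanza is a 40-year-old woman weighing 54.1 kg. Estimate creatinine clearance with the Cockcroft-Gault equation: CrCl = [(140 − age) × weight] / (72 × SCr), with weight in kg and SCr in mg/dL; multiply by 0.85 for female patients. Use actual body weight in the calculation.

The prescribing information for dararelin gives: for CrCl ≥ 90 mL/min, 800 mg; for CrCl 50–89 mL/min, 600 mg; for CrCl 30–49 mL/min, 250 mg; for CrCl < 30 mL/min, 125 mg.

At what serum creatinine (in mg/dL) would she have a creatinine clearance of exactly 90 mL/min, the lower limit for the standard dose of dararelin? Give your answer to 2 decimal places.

Standard dose requires CrCl ≥ 90 mL/min.
Set (140 − 40) × 54.1 × 0.85 / (72 × SCr) = 90
SCr = (140 − 40) × 54.1 × 0.85 / (72 × 90) = 0.710 mg/dL

0.71 mg/dL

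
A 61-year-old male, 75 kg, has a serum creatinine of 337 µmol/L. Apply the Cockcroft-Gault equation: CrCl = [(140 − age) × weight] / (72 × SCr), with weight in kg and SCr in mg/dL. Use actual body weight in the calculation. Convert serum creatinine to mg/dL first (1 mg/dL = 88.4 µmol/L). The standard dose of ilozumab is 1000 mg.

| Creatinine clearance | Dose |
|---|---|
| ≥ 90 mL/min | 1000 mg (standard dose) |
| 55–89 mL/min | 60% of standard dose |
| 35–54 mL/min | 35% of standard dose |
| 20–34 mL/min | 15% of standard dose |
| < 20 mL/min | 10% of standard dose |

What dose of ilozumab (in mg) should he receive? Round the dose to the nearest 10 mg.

150 mg

SCr = 337 / 88.4 = 3.812 mg/dL
CrCl = (140 − 61) × 75 / (72 × 3.812) = 5925.0 / 274.46 ≈ 21.6 mL/min
CrCl ≈ 22 mL/min → bracket 20–34 mL/min.
15% of 1000 mg = 150 mg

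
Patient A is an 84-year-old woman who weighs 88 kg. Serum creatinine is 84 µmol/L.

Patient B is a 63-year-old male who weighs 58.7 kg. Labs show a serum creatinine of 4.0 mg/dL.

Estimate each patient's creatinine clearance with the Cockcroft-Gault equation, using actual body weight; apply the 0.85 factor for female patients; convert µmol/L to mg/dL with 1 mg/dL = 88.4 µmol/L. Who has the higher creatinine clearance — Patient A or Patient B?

Patient A

Patient A: SCr = 84 / 88.4 = 0.95 mg/dL
Patient A: CrCl = (140 − 84) × 88 / (72 × 0.95) × 0.85 = 4928.0 / 68.40 × 0.85 ≈ 61.2 mL/min
Patient B: CrCl = (140 − 63) × 58.7 / (72 × 4) = 4519.9 / 288.00 ≈ 15.7 mL/min
61.2 vs 15.7 mL/min → Patient A is higher.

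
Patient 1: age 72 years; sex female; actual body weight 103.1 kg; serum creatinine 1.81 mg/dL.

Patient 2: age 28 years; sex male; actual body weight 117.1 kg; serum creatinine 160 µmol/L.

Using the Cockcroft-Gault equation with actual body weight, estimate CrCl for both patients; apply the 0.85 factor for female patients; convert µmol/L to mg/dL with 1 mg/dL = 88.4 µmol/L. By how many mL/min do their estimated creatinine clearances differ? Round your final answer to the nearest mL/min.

55 mL/min

Patient 1: CrCl = (140 − 72) × 103.1 / (72 × 1.81) × 0.85 = 7010.8 / 130.32 × 0.85 ≈ 45.7 mL/min
Patient 2: SCr = 160 / 88.4 = 1.81 mg/dL
Patient 2: CrCl = (140 − 28) × 117.1 / (72 × 1.81) = 13115.2 / 130.32 ≈ 100.6 mL/min
|45.7 − 100.6| = 54.9 mL/min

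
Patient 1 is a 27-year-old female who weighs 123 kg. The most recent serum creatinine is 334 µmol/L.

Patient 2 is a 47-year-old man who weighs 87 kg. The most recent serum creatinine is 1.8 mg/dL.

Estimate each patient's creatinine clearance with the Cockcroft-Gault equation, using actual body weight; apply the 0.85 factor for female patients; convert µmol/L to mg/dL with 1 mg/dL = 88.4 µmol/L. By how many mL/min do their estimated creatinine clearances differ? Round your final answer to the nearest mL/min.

Patient 1: SCr = 334 / 88.4 = 3.778 mg/dL
Patient 1: CrCl = (140 − 27) × 123 / (72 × 3.778) × 0.85 = 13899.0 / 272.02 × 0.85 ≈ 43.4 mL/min
Patient 2: CrCl = (140 − 47) × 87 / (72 × 1.8) = 8091.0 / 129.60 ≈ 62.4 mL/min
|43.4 − 62.4| = 19.0 mL/min

19 mL/min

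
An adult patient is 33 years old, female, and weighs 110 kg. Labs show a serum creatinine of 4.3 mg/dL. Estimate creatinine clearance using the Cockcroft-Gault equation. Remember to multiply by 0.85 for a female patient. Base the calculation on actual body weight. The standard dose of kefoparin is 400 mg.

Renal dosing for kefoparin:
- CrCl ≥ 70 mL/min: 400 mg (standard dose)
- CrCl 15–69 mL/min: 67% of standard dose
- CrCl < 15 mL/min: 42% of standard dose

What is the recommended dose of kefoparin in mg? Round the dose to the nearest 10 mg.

270 mg

CrCl = (140 − 33) × 110 / (72 × 4.3) × 0.85 = 11770.0 / 309.60 × 0.85 ≈ 32.3 mL/min
CrCl ≈ 32 mL/min → bracket 15–69 mL/min.
67% of 400 mg = 268 mg → 270 mg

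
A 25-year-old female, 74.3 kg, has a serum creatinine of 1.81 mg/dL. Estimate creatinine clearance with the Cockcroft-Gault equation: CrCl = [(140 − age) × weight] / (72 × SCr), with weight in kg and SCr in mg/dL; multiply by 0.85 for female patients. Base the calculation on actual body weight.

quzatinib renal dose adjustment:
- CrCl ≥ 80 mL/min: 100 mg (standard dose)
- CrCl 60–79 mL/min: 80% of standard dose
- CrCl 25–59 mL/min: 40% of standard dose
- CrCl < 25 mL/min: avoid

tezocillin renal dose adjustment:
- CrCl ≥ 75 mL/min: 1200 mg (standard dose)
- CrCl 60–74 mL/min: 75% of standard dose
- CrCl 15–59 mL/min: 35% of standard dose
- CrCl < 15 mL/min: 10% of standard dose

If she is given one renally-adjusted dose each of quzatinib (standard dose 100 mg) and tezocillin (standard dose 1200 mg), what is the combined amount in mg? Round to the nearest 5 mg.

460 mg

CrCl = (140 − 25) × 74.3 / (72 × 1.81) × 0.85 = 8544.5 / 130.32 × 0.85 ≈ 55.7 mL/min
CrCl ≈ 56 mL/min.
quzatinib: 25–59 mL/min → 40% of 100 mg = 40 mg.
tezocillin: 15–59 mL/min → 35% of 1200 mg = 420 mg.
Total = 40 + 420 = 460 mg.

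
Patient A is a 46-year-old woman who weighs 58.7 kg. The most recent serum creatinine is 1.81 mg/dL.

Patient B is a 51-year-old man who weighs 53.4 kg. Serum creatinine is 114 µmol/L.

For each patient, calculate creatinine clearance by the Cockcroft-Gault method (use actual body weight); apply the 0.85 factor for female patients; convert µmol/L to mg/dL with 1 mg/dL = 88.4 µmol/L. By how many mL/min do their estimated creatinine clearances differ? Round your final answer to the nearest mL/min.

Patient A: CrCl = (140 − 46) × 58.7 / (72 × 1.81) × 0.85 = 5517.8 / 130.32 × 0.85 ≈ 36.0 mL/min
Patient B: SCr = 114 / 88.4 = 1.29 mg/dL
Patient B: CrCl = (140 − 51) × 53.4 / (72 × 1.29) = 4752.6 / 92.88 ≈ 51.2 mL/min
|36.0 − 51.2| = 15.2 mL/min

15 mL/min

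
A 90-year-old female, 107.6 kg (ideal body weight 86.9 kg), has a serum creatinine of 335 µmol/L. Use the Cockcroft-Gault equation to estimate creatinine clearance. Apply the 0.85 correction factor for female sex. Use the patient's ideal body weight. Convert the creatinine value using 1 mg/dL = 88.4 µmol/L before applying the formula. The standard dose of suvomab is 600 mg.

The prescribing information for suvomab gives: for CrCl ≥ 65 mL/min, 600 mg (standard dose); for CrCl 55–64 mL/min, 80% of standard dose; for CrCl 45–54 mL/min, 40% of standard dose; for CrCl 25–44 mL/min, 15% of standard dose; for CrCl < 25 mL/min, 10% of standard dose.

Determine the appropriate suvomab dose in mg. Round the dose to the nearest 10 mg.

SCr = 335 / 88.4 = 3.79 mg/dL
CrCl = (140 − 90) × 86.9 / (72 × 3.79) × 0.85 = 4345.0 / 272.88 × 0.85 ≈ 13.5 mL/min
CrCl ≈ 14 mL/min → bracket < 25 mL/min.
10% of 600 mg = 60 mg

60 mg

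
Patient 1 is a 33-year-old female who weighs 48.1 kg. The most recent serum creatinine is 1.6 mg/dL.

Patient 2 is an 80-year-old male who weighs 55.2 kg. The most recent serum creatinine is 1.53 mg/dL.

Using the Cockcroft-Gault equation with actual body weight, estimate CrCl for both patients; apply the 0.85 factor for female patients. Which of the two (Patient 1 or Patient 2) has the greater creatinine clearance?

Patient 1

Patient 1: CrCl = (140 − 33) × 48.1 / (72 × 1.6) × 0.85 = 5146.7 / 115.20 × 0.85 ≈ 38.0 mL/min
Patient 2: CrCl = (140 − 80) × 55.2 / (72 × 1.53) = 3312.0 / 110.16 ≈ 30.1 mL/min
38.0 vs 30.1 mL/min → Patient 1 is higher.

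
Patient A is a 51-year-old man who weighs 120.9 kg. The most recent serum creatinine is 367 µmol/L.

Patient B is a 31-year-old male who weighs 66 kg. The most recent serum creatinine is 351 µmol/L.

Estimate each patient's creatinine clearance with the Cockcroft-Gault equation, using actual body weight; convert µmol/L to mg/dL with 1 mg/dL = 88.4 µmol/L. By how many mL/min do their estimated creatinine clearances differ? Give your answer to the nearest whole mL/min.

Patient A: SCr = 367 / 88.4 = 4.152 mg/dL
Patient A: CrCl = (140 − 51) × 120.9 / (72 × 4.152) = 10760.1 / 298.94 ≈ 36.0 mL/min
Patient B: SCr = 351 / 88.4 = 3.971 mg/dL
Patient B: CrCl = (140 − 31) × 66 / (72 × 3.971) = 7194.0 / 285.91 ≈ 25.2 mL/min
|36.0 − 25.2| = 10.8 mL/min

11 mL/min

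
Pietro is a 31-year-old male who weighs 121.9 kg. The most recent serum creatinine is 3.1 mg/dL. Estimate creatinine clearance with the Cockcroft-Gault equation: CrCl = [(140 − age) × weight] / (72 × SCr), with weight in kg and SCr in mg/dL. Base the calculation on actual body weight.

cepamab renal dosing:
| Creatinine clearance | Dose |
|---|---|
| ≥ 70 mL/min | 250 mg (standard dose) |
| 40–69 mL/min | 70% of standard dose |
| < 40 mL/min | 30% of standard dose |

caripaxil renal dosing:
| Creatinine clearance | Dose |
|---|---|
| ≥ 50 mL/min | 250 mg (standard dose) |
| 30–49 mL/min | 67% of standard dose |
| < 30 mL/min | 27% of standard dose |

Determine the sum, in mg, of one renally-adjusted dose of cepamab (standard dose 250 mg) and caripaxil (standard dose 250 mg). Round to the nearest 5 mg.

425 mg

CrCl = (140 − 31) × 121.9 / (72 × 3.1) = 13287.1 / 223.20 ≈ 59.5 mL/min
CrCl ≈ 60 mL/min.
cepamab: 40–69 mL/min → 70% of 250 mg = 175 mg.
caripaxil: ≥ 50 mL/min → 100% of 250 mg = 250 mg.
Total = 175 + 250 = 425 mg.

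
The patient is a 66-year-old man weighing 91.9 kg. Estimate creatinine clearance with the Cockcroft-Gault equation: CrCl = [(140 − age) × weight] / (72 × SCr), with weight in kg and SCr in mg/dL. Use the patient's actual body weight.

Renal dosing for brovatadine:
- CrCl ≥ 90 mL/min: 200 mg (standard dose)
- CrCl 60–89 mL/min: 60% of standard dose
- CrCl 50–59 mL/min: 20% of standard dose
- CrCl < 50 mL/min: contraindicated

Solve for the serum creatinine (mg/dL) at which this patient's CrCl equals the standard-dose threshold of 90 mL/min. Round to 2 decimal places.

Standard dose requires CrCl ≥ 90 mL/min.
Set (140 − 66) × 91.9 / (72 × SCr) = 90
SCr = (140 − 66) × 91.9 / (72 × 90) = 1.049 mg/dL

1.05 mg/dL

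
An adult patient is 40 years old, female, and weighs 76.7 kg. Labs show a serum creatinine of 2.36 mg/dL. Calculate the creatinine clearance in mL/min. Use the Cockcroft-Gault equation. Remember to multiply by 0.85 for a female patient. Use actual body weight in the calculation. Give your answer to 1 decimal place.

CrCl = (140 − 40) × 76.7 / (72 × 2.36) × 0.85 = 7670.0 / 169.92 × 0.85 ≈ 38.4 mL/min

38.4 mL/min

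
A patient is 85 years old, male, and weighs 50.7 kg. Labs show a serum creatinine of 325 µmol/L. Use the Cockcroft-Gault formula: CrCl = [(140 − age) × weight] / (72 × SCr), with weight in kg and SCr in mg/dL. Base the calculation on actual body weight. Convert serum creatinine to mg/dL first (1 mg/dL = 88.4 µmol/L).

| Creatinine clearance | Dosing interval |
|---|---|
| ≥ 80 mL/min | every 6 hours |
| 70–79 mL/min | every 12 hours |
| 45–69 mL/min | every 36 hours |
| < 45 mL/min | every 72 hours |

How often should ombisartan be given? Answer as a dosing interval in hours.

every 72 hours

SCr = 325 / 88.4 = 3.676 mg/dL
CrCl = (140 − 85) × 50.7 / (72 × 3.676) = 2788.5 / 264.67 ≈ 10.5 mL/min
CrCl ≈ 11 mL/min → bracket < 45 mL/min → every 72 hours.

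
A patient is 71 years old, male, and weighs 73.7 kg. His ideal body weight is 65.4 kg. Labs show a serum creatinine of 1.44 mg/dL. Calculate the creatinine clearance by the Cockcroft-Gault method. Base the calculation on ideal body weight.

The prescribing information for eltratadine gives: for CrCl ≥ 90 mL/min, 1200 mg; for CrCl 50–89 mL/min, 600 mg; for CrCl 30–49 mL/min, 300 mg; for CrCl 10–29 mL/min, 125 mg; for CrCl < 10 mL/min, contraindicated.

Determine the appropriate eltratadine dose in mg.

CrCl = (140 − 71) × 65.4 / (72 × 1.44) = 4512.6 / 103.68 ≈ 43.5 mL/min
CrCl ≈ 44 mL/min → bracket 30–49 mL/min.
Dose for this bracket: 300 mg.

300 mg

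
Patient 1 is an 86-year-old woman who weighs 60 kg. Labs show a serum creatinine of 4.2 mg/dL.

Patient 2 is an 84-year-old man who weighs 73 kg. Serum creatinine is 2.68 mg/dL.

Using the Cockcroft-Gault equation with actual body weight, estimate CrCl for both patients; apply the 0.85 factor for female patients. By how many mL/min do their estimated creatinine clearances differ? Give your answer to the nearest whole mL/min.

Patient 1: CrCl = (140 − 86) × 60 / (72 × 4.2) × 0.85 = 3240.0 / 302.40 × 0.85 ≈ 9.1 mL/min
Patient 2: CrCl = (140 − 84) × 73 / (72 × 2.68) = 4088.0 / 192.96 ≈ 21.2 mL/min
|9.1 − 21.2| = 12.1 mL/min

12 mL/min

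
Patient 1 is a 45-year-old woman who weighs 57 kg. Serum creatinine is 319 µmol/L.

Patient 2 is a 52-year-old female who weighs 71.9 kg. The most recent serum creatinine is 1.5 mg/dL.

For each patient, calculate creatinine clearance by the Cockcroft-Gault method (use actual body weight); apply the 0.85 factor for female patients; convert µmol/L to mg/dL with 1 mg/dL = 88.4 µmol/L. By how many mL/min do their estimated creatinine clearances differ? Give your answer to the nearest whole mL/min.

32 mL/min

Patient 1: SCr = 319 / 88.4 = 3.609 mg/dL
Patient 1: CrCl = (140 − 45) × 57 / (72 × 3.609) × 0.85 = 5415.0 / 259.85 × 0.85 ≈ 17.7 mL/min
Patient 2: CrCl = (140 − 52) × 71.9 / (72 × 1.5) × 0.85 = 6327.2 / 108.00 × 0.85 ≈ 49.8 mL/min
|17.7 − 49.8| = 32.1 mL/min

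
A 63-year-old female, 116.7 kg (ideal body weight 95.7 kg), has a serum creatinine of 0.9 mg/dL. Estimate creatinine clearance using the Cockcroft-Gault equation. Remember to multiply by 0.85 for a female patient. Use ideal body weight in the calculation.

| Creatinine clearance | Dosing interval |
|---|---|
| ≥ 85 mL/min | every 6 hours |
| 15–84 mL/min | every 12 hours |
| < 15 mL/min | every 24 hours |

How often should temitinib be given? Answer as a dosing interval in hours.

every 6 hours

CrCl = (140 − 63) × 95.7 / (72 × 0.9) × 0.85 = 7368.9 / 64.80 × 0.85 ≈ 96.7 mL/min
CrCl ≈ 97 mL/min → bracket ≥ 85 mL/min → every 6 hours.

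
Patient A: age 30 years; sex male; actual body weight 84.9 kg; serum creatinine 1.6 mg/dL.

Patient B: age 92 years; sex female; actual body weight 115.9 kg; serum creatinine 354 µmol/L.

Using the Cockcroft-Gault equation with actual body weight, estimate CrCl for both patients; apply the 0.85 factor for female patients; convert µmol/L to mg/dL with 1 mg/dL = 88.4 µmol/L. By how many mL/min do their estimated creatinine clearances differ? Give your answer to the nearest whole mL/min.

Patient A: CrCl = (140 − 30) × 84.9 / (72 × 1.6) = 9339.0 / 115.20 ≈ 81.1 mL/min
Patient B: SCr = 354 / 88.4 = 4.005 mg/dL
Patient B: CrCl = (140 − 92) × 115.9 / (72 × 4.005) × 0.85 = 5563.2 / 288.36 × 0.85 ≈ 16.4 mL/min
|81.1 − 16.4| = 64.7 mL/min

65 mL/min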